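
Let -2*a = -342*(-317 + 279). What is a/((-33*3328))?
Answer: 1083/18304 ≈ 0.059167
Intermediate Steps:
a = -6498 (a = -(-171)*(-317 + 279) = -(-171)*(-38) = -1/2*12996 = -6498)
a/((-33*3328)) = -6498/((-33*3328)) = -6498/(-109824) = -6498*(-1/109824) = 1083/18304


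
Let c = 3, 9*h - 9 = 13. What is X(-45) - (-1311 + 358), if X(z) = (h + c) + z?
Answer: 8221/9 ≈ 913.44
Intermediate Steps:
h = 22/9 (h = 1 + (1/9)*13 = 1 + 13/9 = 22/9 ≈ 2.4444)
X(z) = 49/9 + z (X(z) = (22/9 + 3) + z = 49/9 + z)
X(-45) - (-1311 + 358) = (49/9 - 45) - (-1311 + 358) = -356/9 - 1*(-953) = -356/9 + 953 = 8221/9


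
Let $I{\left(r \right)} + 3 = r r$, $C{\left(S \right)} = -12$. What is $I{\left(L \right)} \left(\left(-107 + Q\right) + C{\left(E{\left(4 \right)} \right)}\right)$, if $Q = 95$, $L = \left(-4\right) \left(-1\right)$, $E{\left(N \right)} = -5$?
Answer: $-312$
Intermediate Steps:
$L = 4$
$I{\left(r \right)} = -3 + r^{2}$ ($I{\left(r \right)} = -3 + r r = -3 + r^{2}$)
$I{\left(L \right)} \left(\left(-107 + Q\right) + C{\left(E{\left(4 \right)} \right)}\right) = \left(-3 + 4^{2}\right) \left(\left(-107 + 95\right) - 12\right) = \left(-3 + 16\right) \left(-12 - 12\right) = 13 \left(-24\right) = -312$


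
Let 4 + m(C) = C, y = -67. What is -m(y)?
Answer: 71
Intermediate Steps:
m(C) = -4 + C
-m(y) = -(-4 - 67) = -1*(-71) = 71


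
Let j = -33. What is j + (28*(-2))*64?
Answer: -3617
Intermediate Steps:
j + (28*(-2))*64 = -33 + (28*(-2))*64 = -33 - 56*64 = -33 - 3584 = -3617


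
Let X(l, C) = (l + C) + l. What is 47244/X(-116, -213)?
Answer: -47244/445 ≈ -106.17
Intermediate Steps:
X(l, C) = C + 2*l (X(l, C) = (C + l) + l = C + 2*l)
47244/X(-116, -213) = 47244/(-213 + 2*(-116)) = 47244/(-213 - 232) = 47244/(-445) = 47244*(-1/445) = -47244/445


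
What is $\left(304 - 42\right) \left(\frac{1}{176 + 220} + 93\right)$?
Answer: $\frac{4824599}{198} \approx 24367.0$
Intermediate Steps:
$\left(304 - 42\right) \left(\frac{1}{176 + 220} + 93\right) = 262 \left(\frac{1}{396} + 93\right) = 262 \cdot \frac{36829}{396} = \frac{4824599}{198}$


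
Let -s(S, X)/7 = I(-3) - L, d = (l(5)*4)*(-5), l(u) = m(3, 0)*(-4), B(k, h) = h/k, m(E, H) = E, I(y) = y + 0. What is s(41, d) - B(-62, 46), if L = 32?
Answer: 7618/31 ≈ 245.74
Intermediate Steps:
I(y) = y
l(u) = -12 (l(u) = 3*(-4) = -12)
d = 240 (d = -12*4*(-5) = -48*(-5) = 240)
s(S, X) = 245 (s(S, X) = -7*(-3 - 1*32) = -7*(-3 - 32) = -7*(-35) = 245)
s(41, d) - B(-62, 46) = 245 - 46/(-62) = 245 - 46*(-1)/62 = 245 - 1*(-23/31) = 245 + 23/31 = 7618/31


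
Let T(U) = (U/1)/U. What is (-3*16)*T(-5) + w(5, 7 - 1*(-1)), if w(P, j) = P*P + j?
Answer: -15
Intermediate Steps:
w(P, j) = j + P² (w(P, j) = P² + j = j + P²)
T(U) = 1 (T(U) = (U*1)/U = U/U = 1)
(-3*16)*T(-5) + w(5, 7 - 1*(-1)) = -3*16*1 + ((7 - 1*(-1)) + 5²) = -48*1 + ((7 + 1) + 25) = -48 + (8 + 25) = -48 + 33 = -15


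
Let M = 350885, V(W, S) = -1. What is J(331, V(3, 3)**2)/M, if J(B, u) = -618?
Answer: -618/350885 ≈ -0.0017613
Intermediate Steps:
J(331, V(3, 3)**2)/M = -618/350885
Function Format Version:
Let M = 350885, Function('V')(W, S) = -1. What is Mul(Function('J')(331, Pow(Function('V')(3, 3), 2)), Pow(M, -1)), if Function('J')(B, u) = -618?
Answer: Rational(-618, 350885) ≈ -0.0017613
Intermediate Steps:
Mul(Function('J')(331, Pow(Function('V')(3, 3), 2)), Pow(M, -1)) = Mul(-618, Pow(350885, -1)) = Mul(-618, Rational(1, 350885)) = Rational(-618, 350885)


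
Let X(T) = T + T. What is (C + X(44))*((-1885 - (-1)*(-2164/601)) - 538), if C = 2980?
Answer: -4474331316/601 ≈ -7.4448e+6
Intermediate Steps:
X(T) = 2*T
(C + X(44))*((-1885 - (-1)*(-2164/601)) - 538) = (2980 + 2*44)*((-1885 - (-1)*(-2164/601)) - 538) = (2980 + 88)*((-1885 - (-1)*(-2164*1/601)) - 538) = 3068*((-1885 - (-1)*(-2164)/601) - 538) = 3068*((-1885 - 1*2164/601) - 538) = 3068*((-1885 - 2164/601) - 538) = 3068*(-1135049/601 - 538) = 3068*(-1458387/601) = -4474331316/601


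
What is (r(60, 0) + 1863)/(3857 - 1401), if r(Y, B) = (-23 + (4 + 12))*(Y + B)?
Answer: 1443/2456 ≈ 0.58754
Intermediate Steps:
r(Y, B) = -7*B - 7*Y (r(Y, B) = (-23 + 16)*(B + Y) = -7*(B + Y) = -7*B - 7*Y)
(r(60, 0) + 1863)/(3857 - 1401) = ((-7*0 - 7*60) + 1863)/(3857 - 1401) = ((0 - 420) + 1863)/2456 = (-420 + 1863)*(1/2456) = 1443*(1/2456) = 1443/2456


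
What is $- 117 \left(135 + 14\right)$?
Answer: $-17433$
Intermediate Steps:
$- 117 \left(135 + 14\right) = \left(-117\right) 149 = -17433$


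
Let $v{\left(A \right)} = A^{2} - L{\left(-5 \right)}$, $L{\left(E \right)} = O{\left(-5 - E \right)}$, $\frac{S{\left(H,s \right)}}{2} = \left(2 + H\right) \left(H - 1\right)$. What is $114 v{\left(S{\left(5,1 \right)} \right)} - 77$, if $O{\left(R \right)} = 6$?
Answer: $356743$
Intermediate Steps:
$S{\left(H,s \right)} = 2 \left(-1 + H\right) \left(2 + H\right)$ ($S{\left(H,s \right)} = 2 \left(2 + H\right) \left(H - 1\right) = 2 \left(2 + H\right) \left(-1 + H\right) = 2 \left(-1 + H\right) \left(2 + H\right)$)
$L{\left(E \right)} = 6$
$v{\left(A \right)} = -6 + A^{2}$ ($v{\left(A \right)} = A^{2} - 6 = -6 + A^{2}$)
$114 v{\left(S{\left(5,1 \right)} \right)} - 77 = 114 \left(-6 + \left(-4 + 2 \cdot 5 + 2 \cdot 5^{2}\right)^{2}\right) - 77 = 114 \left(-6 + \left(-4 + 10 + 2 \cdot 25\right)^{2}\right) - 77 = 114 \left(-6 + \left(-4 + 10 + 50\right)^{2}\right) - 77 = 114 \left(-6 + 56^{2}\right) - 77 = 114 \left(-6 + 3136\right) - 77 = 114 \cdot 3130 - 77 = 356820 - 77 = 356743$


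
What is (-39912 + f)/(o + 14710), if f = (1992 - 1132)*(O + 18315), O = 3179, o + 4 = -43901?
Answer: -18444928/29195 ≈ -631.78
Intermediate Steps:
o = -43905 (o = -4 - 43901 = -43905)
f = 18484840 (f = (1992 - 1132)*(3179 + 18315) = 860*21494 = 18484840)
(-39912 + f)/(o + 14710) = (-39912 + 18484840)/(-43905 + 14710) = 18444928/(-29195) = 18444928*(-1/29195) = -18444928/29195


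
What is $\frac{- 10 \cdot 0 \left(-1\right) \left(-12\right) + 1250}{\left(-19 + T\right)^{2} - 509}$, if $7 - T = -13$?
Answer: $- \frac{625}{254} \approx -2.4606$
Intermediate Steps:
$T = 20$ ($T = 7 - -13 = 7 + 13 = 20$)
$\frac{- 10 \cdot 0 \left(-1\right) \left(-12\right) + 1250}{\left(-19 + T\right)^{2} - 509} = \frac{- 10 \cdot 0 \left(-1\right) \left(-12\right) + 1250}{\left(-19 + 20\right)^{2} - 509} = \frac{\left(-10\right) 0 \left(-12\right) + 1250}{1^{2} - 509} = \frac{0 \left(-12\right) + 1250}{1 - 509} = \frac{0 + 1250}{-508} = 1250 \left(- \frac{1}{508}\right) = - \frac{625}{254}$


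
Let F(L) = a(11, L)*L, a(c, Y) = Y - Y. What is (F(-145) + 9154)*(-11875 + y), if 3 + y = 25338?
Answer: 123212840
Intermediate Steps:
y = 25335 (y = -3 + 25338 = 25335)
a(c, Y) = 0
F(L) = 0 (F(L) = 0*L = 0)
(F(-145) + 9154)*(-11875 + y) = (0 + 9154)*(-11875 + 25335) = 9154*13460 = 123212840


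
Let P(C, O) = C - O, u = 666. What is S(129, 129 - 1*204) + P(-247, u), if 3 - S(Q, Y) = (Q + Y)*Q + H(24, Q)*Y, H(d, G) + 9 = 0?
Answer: -8551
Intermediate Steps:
H(d, G) = -9 (H(d, G) = -9 + 0 = -9)
S(Q, Y) = 3 + 9*Y - Q*(Q + Y) (S(Q, Y) = 3 - ((Q + Y)*Q - 9*Y) = 3 - (Q*(Q + Y) - 9*Y) = 3 - (-9*Y + Q*(Q + Y)) = 3 + (9*Y - Q*(Q + Y)) = 3 + 9*Y - Q*(Q + Y))
S(129, 129 - 1*204) + P(-247, u) = (3 - 1*129**2 + 9*(129 - 1*204) - 1*129*(129 - 1*204)) + (-247 - 1*666) = (3 - 1*16641 + 9*(129 - 204) - 1*129*(129 - 204)) + (-247 - 666) = (3 - 16641 + 9*(-75) - 1*129*(-75)) - 913 = (3 - 16641 - 675 + 9675) - 913 = -7638 - 913 = -8551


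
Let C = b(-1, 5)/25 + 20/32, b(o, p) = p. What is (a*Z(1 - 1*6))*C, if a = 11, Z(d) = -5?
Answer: -363/8 ≈ -45.375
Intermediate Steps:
C = 33/40 (C = 5/25 + 20/32 = 5*(1/25) + 20*(1/32) = ⅕ + 5/8 = 33/40 ≈ 0.82500)
(a*Z(1 - 1*6))*C = (11*(-5))*(33/40) = -55*33/40 = -363/8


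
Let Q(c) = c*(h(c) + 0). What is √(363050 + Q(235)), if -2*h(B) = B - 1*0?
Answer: 5*√53670/2 ≈ 579.17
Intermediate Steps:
h(B) = -B/2 (h(B) = -(B - 1*0)/2 = -(B + 0)/2 = -B/2)
Q(c) = -c²/2 (Q(c) = c*(-c/2 + 0) = c*(-c/2) = -c²/2)
√(363050 + Q(235)) = √(363050 - ½*235²) = √(363050 - ½*55225) = √(363050 - 55225/2) = √(670875/2) = 5*√53670/2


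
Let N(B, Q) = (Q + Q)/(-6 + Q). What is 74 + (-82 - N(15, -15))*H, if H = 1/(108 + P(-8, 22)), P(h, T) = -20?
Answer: 5625/77 ≈ 73.052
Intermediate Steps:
N(B, Q) = 2*Q/(-6 + Q) (N(B, Q) = (2*Q)/(-6 + Q) = 2*Q/(-6 + Q))
H = 1/88 (H = 1/(108 - 20) = 1/88 ≈ 0.011364)
74 + (-82 - N(15, -15))*H = 74 + (-82 - 2*(-15)/(-6 - 15))*(1/88) = 74 + (-82 - 2*(-15)/(-21))*(1/88) = 74 + (-82 - 2*(-15)*(-1)/21)*(1/88) = 74 + (-82 - 1*10/7)*(1/88) = 74 + (-82 - 10/7)*(1/88) = 74 - 584/7*1/88 = 74 - 73/77 = 5625/77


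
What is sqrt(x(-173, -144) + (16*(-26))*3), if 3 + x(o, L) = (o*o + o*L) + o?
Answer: sqrt(53417) ≈ 231.12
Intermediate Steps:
x(o, L) = -3 + o + o**2 + L*o (x(o, L) = -3 + ((o*o + o*L) + o) = -3 + ((o**2 + L*o) + o) = -3 + (o + o**2 + L*o) = -3 + o + o**2 + L*o)
sqrt(x(-173, -144) + (16*(-26))*3) = sqrt((-3 - 173 + (-173)**2 - 144*(-173)) + (16*(-26))*3) = sqrt((-3 - 173 + 29929 + 24912) - 416*3) = sqrt(54665 - 1248) = sqrt(53417)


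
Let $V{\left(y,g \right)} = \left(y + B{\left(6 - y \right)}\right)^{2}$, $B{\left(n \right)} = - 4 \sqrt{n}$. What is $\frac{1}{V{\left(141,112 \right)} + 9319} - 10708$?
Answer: $\frac{9 \left(- 32171591 i - 4026208 \sqrt{15}\right)}{8 \left(423 \sqrt{15} + 3380 i\right)} \approx -10708.0 + 1.7166 \cdot 10^{-5} i$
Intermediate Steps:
$V{\left(y,g \right)} = \left(y - 4 \sqrt{6 - y}\right)^{2}$
$\frac{1}{V{\left(141,112 \right)} + 9319} - 10708 = \frac{1}{\left(141 - 4 \sqrt{6 - 141}\right)^{2} + 9319} - 10708 = \frac{1}{\left(141 - 4 \sqrt{-135}\right)^{2} + 9319} - 10708 = \frac{1}{\left(141 - 4 \cdot 3 i \sqrt{15}\right)^{2} + 9319} - 10708 = \frac{1}{\left(141 - 12 i \sqrt{15}\right)^{2} + 9319} - 10708 = \frac{1}{9319 + \left(141 - 12 i \sqrt{15}\right)^{2}} - 10708 = -10708 + \frac{1}{9319 + \left(141 - 12 i \sqrt{15}\right)^{2}}$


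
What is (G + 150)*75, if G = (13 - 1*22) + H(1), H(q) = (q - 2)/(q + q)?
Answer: 21075/2 ≈ 10538.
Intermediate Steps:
H(q) = (-2 + q)/(2*q) (H(q) = (-2 + q)/((2*q)) = (-2 + q)*(1/(2*q)) = (-2 + q)/(2*q))
G = -19/2 (G = (13 - 1*22) + (½)*(-2 + 1)/1 = (13 - 22) + (½)*1*(-1) = -9 - ½ = -19/2 ≈ -9.5000)
(G + 150)*75 = (-19/2 + 150)*75 = (281/2)*75 = 21075/2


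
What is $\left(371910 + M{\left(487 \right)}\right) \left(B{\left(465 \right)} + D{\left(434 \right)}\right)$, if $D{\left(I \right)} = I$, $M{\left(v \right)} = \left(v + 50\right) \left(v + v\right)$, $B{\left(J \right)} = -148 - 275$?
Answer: $9844428$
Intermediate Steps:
$B{\left(J \right)} = -423$ ($B{\left(J \right)} = -148 - 275 = -423$)
$M{\left(v \right)} = 2 v \left(50 + v\right)$ ($M{\left(v \right)} = \left(50 + v\right) 2 v = 2 v \left(50 + v\right)$)
$\left(371910 + M{\left(487 \right)}\right) \left(B{\left(465 \right)} + D{\left(434 \right)}\right) = \left(371910 + 2 \cdot 487 \left(50 + 487\right)\right) \left(-423 + 434\right) = \left(371910 + 2 \cdot 487 \cdot 537\right) 11 = \left(371910 + 523038\right) 11 = 894948 \cdot 11 = 9844428$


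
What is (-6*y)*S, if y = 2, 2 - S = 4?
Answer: 24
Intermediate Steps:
S = -2 (S = 2 - 1*4 = 2 - 4 = -2)
(-6*y)*S = -6*2*(-2) = -12*(-2) = 24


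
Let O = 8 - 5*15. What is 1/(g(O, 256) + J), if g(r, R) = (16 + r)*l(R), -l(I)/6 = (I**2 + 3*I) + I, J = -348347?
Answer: 1/20019013 ≈ 4.9953e-8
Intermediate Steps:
O = -67 (O = 8 - 75 = -67)
l(I) = -24*I - 6*I**2 (l(I) = -6*((I**2 + 3*I) + I) = -6*(I**2 + 4*I) = -24*I - 6*I**2)
g(r, R) = -6*R*(4 + R)*(16 + r) (g(r, R) = (16 + r)*(-6*R*(4 + R)) = -6*R*(4 + R)*(16 + r))
1/(g(O, 256) + J) = 1/(-6*256*(4 + 256)*(16 - 67) - 348347) = 1/(-6*256*260*(-51) - 348347) = 1/(20367360 - 348347) = 1/20019013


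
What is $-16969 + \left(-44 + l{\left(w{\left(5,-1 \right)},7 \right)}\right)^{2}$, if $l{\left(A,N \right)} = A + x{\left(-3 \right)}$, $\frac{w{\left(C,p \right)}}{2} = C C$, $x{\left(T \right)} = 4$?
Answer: $-16869$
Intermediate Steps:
$w{\left(C,p \right)} = 2 C^{2}$ ($w{\left(C,p \right)} = 2 C C = 2 C^{2}$)
$l{\left(A,N \right)} = 4 + A$ ($l{\left(A,N \right)} = A + 4 = 4 + A$)
$-16969 + \left(-44 + l{\left(w{\left(5,-1 \right)},7 \right)}\right)^{2} = -16969 + \left(-44 + \left(4 + 2 \cdot 5^{2}\right)\right)^{2} = -16969 + \left(-44 + \left(4 + 2 \cdot 25\right)\right)^{2} = -16969 + \left(-44 + \left(4 + 50\right)\right)^{2} = -16969 + \left(-44 + 54\right)^{2} = -16969 + 10^{2} = -16969 + 100 = -16869$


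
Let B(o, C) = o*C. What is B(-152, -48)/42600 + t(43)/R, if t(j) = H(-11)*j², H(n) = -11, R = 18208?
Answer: -30566493/32319200 ≈ -0.94577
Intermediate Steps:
t(j) = -11*j²
B(o, C) = C*o
B(-152, -48)/42600 + t(43)/R = -48*(-152)/42600 - 11*43²/18208 = 7296*(1/42600) - 11*1849*(1/18208) = 304/1775 - 20339*1/18208 = 304/1775 - 20339/18208 = -30566493/32319200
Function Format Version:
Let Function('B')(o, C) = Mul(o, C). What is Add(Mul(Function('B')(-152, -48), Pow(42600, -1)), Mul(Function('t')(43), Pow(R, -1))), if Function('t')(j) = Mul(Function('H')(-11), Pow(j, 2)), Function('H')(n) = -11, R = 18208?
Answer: Rational(-30566493, 32319200) ≈ -0.94577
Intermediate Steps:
Function('t')(j) = Mul(-11, Pow(j, 2))
Function('B')(o, C) = Mul(C, o)
Add(Mul(Function('B')(-152, -48), Pow(42600, -1)), Mul(Function('t')(43), Pow(R, -1))) = Add(Mul(Mul(-48, -152), Pow(42600, -1)), Mul(Mul(-11, Pow(43, 2)), Pow(18208, -1))) = Add(Mul(7296, Rational(1, 42600)), Mul(Mul(-11, 1849), Rational(1, 18208))) = Add(Rational(304, 1775), Mul(-20339, Rational(1, 18208))) = Add(Rational(304, 1775), Rational(-20339, 18208)) = Rational(-30566493, 32319200)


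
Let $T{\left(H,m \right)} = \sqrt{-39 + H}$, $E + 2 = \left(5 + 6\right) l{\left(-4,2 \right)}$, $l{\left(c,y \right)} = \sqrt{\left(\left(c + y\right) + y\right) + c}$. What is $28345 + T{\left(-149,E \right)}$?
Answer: $28345 + 2 i \sqrt{47} \approx 28345.0 + 13.711 i$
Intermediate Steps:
$l{\left(c,y \right)} = \sqrt{2 c + 2 y}$ ($l{\left(c,y \right)} = \sqrt{\left(c + 2 y\right) + c} = \sqrt{2 c + 2 y}$)
$E = -2 + 22 i$ ($E = -2 + \left(5 + 6\right) \sqrt{2 \left(-4\right) + 2 \cdot 2} = -2 + 11 \sqrt{-8 + 4} = -2 + 11 \sqrt{-4} = -2 + 11 \cdot 2 i = -2 + 22 i \approx -2.0 + 22.0 i$)
$28345 + T{\left(-149,E \right)} = 28345 + \sqrt{-39 - 149} = 28345 + \sqrt{-188} = 28345 + 2 i \sqrt{47}$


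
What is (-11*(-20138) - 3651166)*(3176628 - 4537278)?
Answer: 4666550551200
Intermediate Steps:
(-11*(-20138) - 3651166)*(3176628 - 4537278) = (221518 - 3651166)*(-1360650) = -3429648*(-1360650) = 4666550551200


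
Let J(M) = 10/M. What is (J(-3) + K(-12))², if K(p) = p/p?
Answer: 49/9 ≈ 5.4444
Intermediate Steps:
K(p) = 1
(J(-3) + K(-12))² = (10/(-3) + 1)² = (10*(-⅓) + 1)² = (-10/3 + 1)² = (-7/3)² = 49/9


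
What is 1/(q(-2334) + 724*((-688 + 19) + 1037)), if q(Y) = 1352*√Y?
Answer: 4163/1175817790 - 169*I*√2334/9406542320 ≈ 3.5405e-6 - 8.6797e-7*I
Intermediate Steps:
1/(q(-2334) + 724*((-688 + 19) + 1037)) = 1/(1352*√(-2334) + 724*((-688 + 19) + 1037)) = 1/(1352*(I*√2334) + 724*(-669 + 1037)) = 1/(1352*I*√2334 + 724*368) = 1/(1352*I*√2334 + 266432) = 1/(266432 + 1352*I*√2334)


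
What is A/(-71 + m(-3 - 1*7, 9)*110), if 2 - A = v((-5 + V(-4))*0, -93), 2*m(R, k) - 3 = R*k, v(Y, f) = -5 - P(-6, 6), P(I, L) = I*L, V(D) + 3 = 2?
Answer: 29/4856 ≈ 0.0059720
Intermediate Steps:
V(D) = -1 (V(D) = -3 + 2 = -1)
v(Y, f) = 31 (v(Y, f) = -5 - (-6)*6 = -5 - 1*(-36) = -5 + 36 = 31)
m(R, k) = 3/2 + R*k/2 (m(R, k) = 3/2 + (R*k)/2 = 3/2 + R*k/2)
A = -29 (A = 2 - 1*31 = 2 - 31 = -29)
A/(-71 + m(-3 - 1*7, 9)*110) = -29/(-71 + (3/2 + (½)*(-3 - 1*7)*9)*110) = -29/(-71 + (3/2 + (½)*(-3 - 7)*9)*110) = -29/(-71 + (3/2 + (½)*(-10)*9)*110) = -29/(-71 + (3/2 - 45)*110) = -29/(-71 - 87/2*110) = -29/(-71 - 4785) = -29/(-4856) = -29*(-1/4856) = 29/4856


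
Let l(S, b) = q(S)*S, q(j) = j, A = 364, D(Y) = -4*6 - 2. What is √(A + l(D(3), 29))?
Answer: 4*√65 ≈ 32.249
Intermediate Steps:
D(Y) = -26 (D(Y) = -24 - 2 = -26)
l(S, b) = S² (l(S, b) = S*S = S²)
√(A + l(D(3), 29)) = √(364 + (-26)²) = √(364 + 676) = √1040 = 4*√65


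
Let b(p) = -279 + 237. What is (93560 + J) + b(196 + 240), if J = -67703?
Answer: 25815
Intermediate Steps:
b(p) = -42
(93560 + J) + b(196 + 240) = (93560 - 67703) - 42 = 25857 - 42 = 25815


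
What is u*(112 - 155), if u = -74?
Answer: 3182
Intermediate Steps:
u*(112 - 155) = -74*(112 - 155) = -74*(-43) = 3182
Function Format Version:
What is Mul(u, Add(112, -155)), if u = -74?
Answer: 3182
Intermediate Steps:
Mul(u, Add(112, -155)) = Mul(-74, Add(112, -155)) = Mul(-74, -43) = 3182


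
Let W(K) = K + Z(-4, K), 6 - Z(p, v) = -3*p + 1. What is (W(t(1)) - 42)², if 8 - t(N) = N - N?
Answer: 1681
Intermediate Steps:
Z(p, v) = 5 + 3*p (Z(p, v) = 6 - (-3*p + 1) = 6 - (1 - 3*p) = 6 + (-1 + 3*p) = 5 + 3*p)
t(N) = 8 (t(N) = 8 - (N - N) = 8 - 1*0 = 8 + 0 = 8)
W(K) = -7 + K (W(K) = K + (5 + 3*(-4)) = K + (5 - 12) = K - 7 = -7 + K)
(W(t(1)) - 42)² = ((-7 + 8) - 42)² = (1 - 42)² = (-41)² = 1681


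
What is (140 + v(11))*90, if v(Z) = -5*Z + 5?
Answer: 8100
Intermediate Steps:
v(Z) = 5 - 5*Z
(140 + v(11))*90 = (140 + (5 - 5*11))*90 = (140 + (5 - 55))*90 = (140 - 50)*90 = 90*90 = 8100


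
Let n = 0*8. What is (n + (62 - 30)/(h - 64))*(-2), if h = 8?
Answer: 8/7 ≈ 1.1429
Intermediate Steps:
n = 0
(n + (62 - 30)/(h - 64))*(-2) = (0 + (62 - 30)/(8 - 64))*(-2) = (0 + 32/(-56))*(-2) = (0 + 32*(-1/56))*(-2) = (0 - 4/7)*(-2) = -4/7*(-2) = 8/7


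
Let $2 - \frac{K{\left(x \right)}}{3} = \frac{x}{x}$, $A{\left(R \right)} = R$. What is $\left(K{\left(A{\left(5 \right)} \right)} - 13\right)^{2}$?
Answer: $100$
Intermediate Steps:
$K{\left(x \right)} = 3$ ($K{\left(x \right)} = 6 - 3 \frac{x}{x} = 6 - 3 = 3$)
$\left(K{\left(A{\left(5 \right)} \right)} - 13\right)^{2} = \left(3 - 13\right)^{2} = \left(-10\right)^{2} = 100$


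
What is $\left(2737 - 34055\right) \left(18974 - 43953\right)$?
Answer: $782292322$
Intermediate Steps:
$\left(2737 - 34055\right) \left(18974 - 43953\right) = \left(-31318\right) \left(-24979\right) = 782292322$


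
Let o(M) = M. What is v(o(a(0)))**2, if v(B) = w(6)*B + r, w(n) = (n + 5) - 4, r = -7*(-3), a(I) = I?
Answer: 441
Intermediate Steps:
r = 21
w(n) = 1 + n (w(n) = (5 + n) - 4 = 1 + n)
v(B) = 21 + 7*B (v(B) = (1 + 6)*B + 21 = 7*B + 21 = 21 + 7*B)
v(o(a(0)))**2 = (21 + 7*0)**2 = (21 + 0)**2 = 21**2 = 441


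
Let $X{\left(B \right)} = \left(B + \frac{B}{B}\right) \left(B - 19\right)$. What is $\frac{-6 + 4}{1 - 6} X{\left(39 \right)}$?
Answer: $320$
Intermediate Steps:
$X{\left(B \right)} = \left(1 + B\right) \left(-19 + B\right)$ ($X{\left(B \right)} = \left(B + 1\right) \left(-19 + B\right) = \left(1 + B\right) \left(-19 + B\right)$)
$\frac{-6 + 4}{1 - 6} X{\left(39 \right)} = \frac{-6 + 4}{1 - 6} \left(-19 + 39^{2} - 702\right) = - \frac{2}{-5} \left(-19 + 1521 - 702\right) = \left(-2\right) \left(- \frac{1}{5}\right) 800 = \frac{2}{5} \cdot 800 = 320$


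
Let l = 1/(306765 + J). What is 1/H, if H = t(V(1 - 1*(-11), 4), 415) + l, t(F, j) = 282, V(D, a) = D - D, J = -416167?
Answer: 109402/30851363 ≈ 0.0035461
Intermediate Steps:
V(D, a) = 0
l = -1/109402 (l = 1/(306765 - 416167) = 1/(-109402) = -1/109402 ≈ -9.1406e-6)
H = 30851363/109402 (H = 282 - 1/109402 = 30851363/109402 ≈ 282.00)
1/H = 1/(30851363/109402) = 109402/30851363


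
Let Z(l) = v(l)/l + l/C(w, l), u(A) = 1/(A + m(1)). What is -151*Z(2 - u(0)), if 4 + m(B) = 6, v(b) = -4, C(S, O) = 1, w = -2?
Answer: 1057/6 ≈ 176.17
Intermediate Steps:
m(B) = 2 (m(B) = -4 + 6 = 2)
u(A) = 1/(2 + A) (u(A) = 1/(A + 2) = 1/(2 + A))
Z(l) = l - 4/l (Z(l) = -4/l + l/1 = -4/l + l*1 = -4/l + l = l - 4/l)
-151*Z(2 - u(0)) = -151*((2 - 1/(2 + 0)) - 4/(2 - 1/(2 + 0))) = -151*((2 - 1/2) - 4/(2 - 1/2)) = -151*((2 - 1*½) - 4/(2 - 1*½)) = -151*((2 - ½) - 4/(2 - ½)) = -151*(3/2 - 4/3/2) = -151*(3/2 - 4*⅔) = -151*(3/2 - 8/3) = -151*(-7/6) = 1057/6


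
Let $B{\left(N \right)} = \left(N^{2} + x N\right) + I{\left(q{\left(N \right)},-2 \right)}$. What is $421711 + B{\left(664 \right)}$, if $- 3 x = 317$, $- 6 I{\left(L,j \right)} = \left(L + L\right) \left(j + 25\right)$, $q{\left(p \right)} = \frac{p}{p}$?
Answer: $\frac{2377310}{3} \approx 7.9244 \cdot 10^{5}$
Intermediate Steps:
$q{\left(p \right)} = 1$
$I{\left(L,j \right)} = - \frac{L \left(25 + j\right)}{3}$ ($I{\left(L,j \right)} = - \frac{\left(L + L\right) \left(j + 25\right)}{6} = - \frac{2 L \left(25 + j\right)}{6} = - \frac{L \left(25 + j\right)}{3}$)
$x = - \frac{317}{3}$ ($x = \left(- \frac{1}{3}\right) 317 = - \frac{317}{3} \approx -105.67$)
$B{\left(N \right)} = - \frac{23}{3} + N^{2} - \frac{317 N}{3}$ ($B{\left(N \right)} = \left(N^{2} - \frac{317 N}{3}\right) - \frac{25 - 2}{3} = \left(N^{2} - \frac{317 N}{3}\right) - \frac{1}{3} \cdot 23 = \left(N^{2} - \frac{317 N}{3}\right) - \frac{23}{3} = - \frac{23}{3} + N^{2} - \frac{317 N}{3}$)
$421711 + B{\left(664 \right)} = 421711 - \left(\frac{210511}{3} - 440896\right) = 421711 - - \frac{1112177}{3} = 421711 + \frac{1112177}{3} = \frac{2377310}{3}$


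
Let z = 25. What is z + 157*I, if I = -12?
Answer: -1859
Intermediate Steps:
z + 157*I = 25 + 157*(-12) = 25 - 1884 = -1859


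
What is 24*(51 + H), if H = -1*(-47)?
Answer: 2352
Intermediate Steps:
H = 47
24*(51 + H) = 24*(51 + 47) = 24*98 = 2352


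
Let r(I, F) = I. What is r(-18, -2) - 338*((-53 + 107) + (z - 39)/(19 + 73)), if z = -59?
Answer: -411929/23 ≈ -17910.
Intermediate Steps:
r(-18, -2) - 338*((-53 + 107) + (z - 39)/(19 + 73)) = -18 - 338*((-53 + 107) + (-59 - 39)/(19 + 73)) = -18 - 338*(54 - 98/92) = -18 - 338*(54 - 98*1/92) = -18 - 338*(54 - 49/46) = -18 - 338*2435/46 = -18 - 411515/23 = -411929/23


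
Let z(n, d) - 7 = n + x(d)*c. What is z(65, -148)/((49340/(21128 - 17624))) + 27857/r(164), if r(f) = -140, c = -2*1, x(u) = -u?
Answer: -74217491/345380 ≈ -214.89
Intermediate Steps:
c = -2
z(n, d) = 7 + n + 2*d (z(n, d) = 7 + (n - d*(-2)) = 7 + (n + 2*d) = 7 + n + 2*d)
z(65, -148)/((49340/(21128 - 17624))) + 27857/r(164) = (7 + 65 + 2*(-148))/((49340/(21128 - 17624))) + 27857/(-140) = (7 + 65 - 296)/((49340/3504)) + 27857*(-1/140) = -224/(49340*(1/3504)) - 27857/140 = -224/12335/876 - 27857/140 = -224*876/12335 - 27857/140 = -196224/12335 - 27857/140 = -74217491/345380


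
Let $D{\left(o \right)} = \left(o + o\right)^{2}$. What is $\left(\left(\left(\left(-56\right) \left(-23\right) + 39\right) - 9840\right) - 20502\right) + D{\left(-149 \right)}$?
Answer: $59789$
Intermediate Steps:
$D{\left(o \right)} = 4 o^{2}$ ($D{\left(o \right)} = \left(2 o\right)^{2} = 4 o^{2}$)
$\left(\left(\left(\left(-56\right) \left(-23\right) + 39\right) - 9840\right) - 20502\right) + D{\left(-149 \right)} = \left(\left(\left(\left(-56\right) \left(-23\right) + 39\right) - 9840\right) - 20502\right) + 4 \left(-149\right)^{2} = \left(\left(\left(1288 + 39\right) - 9840\right) - 20502\right) + 4 \cdot 22201 = \left(\left(1327 - 9840\right) - 20502\right) + 88804 = \left(-8513 - 20502\right) + 88804 = -29015 + 88804 = 59789$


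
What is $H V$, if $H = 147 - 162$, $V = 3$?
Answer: $-45$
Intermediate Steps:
$H = -15$
$H V = \left(-15\right) 3 = -45$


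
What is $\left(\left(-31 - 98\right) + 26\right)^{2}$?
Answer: $10609$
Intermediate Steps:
$\left(\left(-31 - 98\right) + 26\right)^{2} = \left(-129 + 26\right)^{2} = \left(-103\right)^{2} = 10609$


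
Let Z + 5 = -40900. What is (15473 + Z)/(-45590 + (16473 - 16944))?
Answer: 25432/46061 ≈ 0.55214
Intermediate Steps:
Z = -40905 (Z = -5 - 40900 = -40905)
(15473 + Z)/(-45590 + (16473 - 16944)) = (15473 - 40905)/(-45590 + (16473 - 16944)) = -25432/(-45590 - 471) = -25432/(-46061) = -25432*(-1/46061) = 25432/46061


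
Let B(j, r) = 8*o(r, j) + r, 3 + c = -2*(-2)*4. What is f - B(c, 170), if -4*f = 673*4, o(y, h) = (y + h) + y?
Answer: -3667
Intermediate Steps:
o(y, h) = h + 2*y (o(y, h) = (h + y) + y = h + 2*y)
c = 13 (c = -3 - 2*(-2)*4 = -3 + 4*4 = -3 + 16 = 13)
B(j, r) = 8*j + 17*r (B(j, r) = 8*(j + 2*r) + r = (8*j + 16*r) + r = 8*j + 17*r)
f = -673 (f = -673*4/4 = -¼*2692 = -673)
f - B(c, 170) = -673 - (8*13 + 17*170) = -673 - (104 + 2890) = -673 - 1*2994 = -673 - 2994 = -3667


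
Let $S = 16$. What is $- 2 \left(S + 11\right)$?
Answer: $-54$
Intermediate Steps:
$- 2 \left(S + 11\right) = - 2 \left(16 + 11\right) = \left(-2\right) 27 = -54$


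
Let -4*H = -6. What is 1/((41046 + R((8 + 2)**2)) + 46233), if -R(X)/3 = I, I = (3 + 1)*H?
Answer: 1/87261 ≈ 1.1460e-5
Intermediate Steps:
H = 3/2 (H = -1/4*(-6) = 3/2 ≈ 1.5000)
I = 6 (I = (3 + 1)*(3/2) = 4*(3/2) = 6)
R(X) = -18 (R(X) = -3*6 = -18)
1/((41046 + R((8 + 2)**2)) + 46233) = 1/((41046 - 18) + 46233) = 1/(41028 + 46233) = 1/87261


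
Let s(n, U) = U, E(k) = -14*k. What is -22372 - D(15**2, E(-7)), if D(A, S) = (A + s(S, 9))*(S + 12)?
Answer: -48112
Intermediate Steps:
D(A, S) = (9 + A)*(12 + S) (D(A, S) = (A + 9)*(S + 12) = (9 + A)*(12 + S))
-22372 - D(15**2, E(-7)) = -22372 - (108 + 9*(-14*(-7)) + 12*15**2 + 15**2*(-14*(-7))) = -22372 - (108 + 9*98 + 12*225 + 225*98) = -22372 - (108 + 882 + 2700 + 22050) = -22372 - 1*25740 = -22372 - 25740 = -48112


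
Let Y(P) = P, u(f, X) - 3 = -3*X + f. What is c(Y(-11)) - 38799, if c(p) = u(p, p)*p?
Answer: -39074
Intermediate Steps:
u(f, X) = 3 + f - 3*X (u(f, X) = 3 + (-3*X + f) = 3 + (f - 3*X) = 3 + f - 3*X)
c(p) = p*(3 - 2*p) (c(p) = (3 + p - 3*p)*p = (3 - 2*p)*p = p*(3 - 2*p))
c(Y(-11)) - 38799 = -11*(3 - 2*(-11)) - 38799 = -11*(3 + 22) - 38799 = -11*25 - 38799 = -275 - 38799 = -39074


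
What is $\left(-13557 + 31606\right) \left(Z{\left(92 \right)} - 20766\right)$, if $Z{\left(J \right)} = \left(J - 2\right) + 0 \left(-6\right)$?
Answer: $-373181124$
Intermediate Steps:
$Z{\left(J \right)} = -2 + J$ ($Z{\left(J \right)} = \left(-2 + J\right) + 0 = -2 + J$)
$\left(-13557 + 31606\right) \left(Z{\left(92 \right)} - 20766\right) = \left(-13557 + 31606\right) \left(\left(-2 + 92\right) - 20766\right) = 18049 \left(90 - 20766\right) = 18049 \left(-20676\right) = -373181124$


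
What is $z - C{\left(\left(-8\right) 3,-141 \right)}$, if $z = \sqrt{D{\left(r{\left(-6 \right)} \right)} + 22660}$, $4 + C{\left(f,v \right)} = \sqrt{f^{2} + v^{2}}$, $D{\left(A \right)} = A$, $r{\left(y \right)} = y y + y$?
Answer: $4 + \sqrt{22690} - 3 \sqrt{2273} \approx 11.604$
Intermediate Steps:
$r{\left(y \right)} = y + y^{2}$ ($r{\left(y \right)} = y^{2} + y = y + y^{2}$)
$C{\left(f,v \right)} = -4 + \sqrt{f^{2} + v^{2}}$
$z = \sqrt{22690}$ ($z = \sqrt{- 6 \left(1 - 6\right) + 22660} = \sqrt{\left(-6\right) \left(-5\right) + 22660} = \sqrt{30 + 22660} = \sqrt{22690} \approx 150.63$)
$z - C{\left(\left(-8\right) 3,-141 \right)} = \sqrt{22690} - \left(-4 + \sqrt{\left(\left(-8\right) 3\right)^{2} + \left(-141\right)^{2}}\right) = \sqrt{22690} - \left(-4 + \sqrt{\left(-24\right)^{2} + 19881}\right) = \sqrt{22690} - \left(-4 + \sqrt{576 + 19881}\right) = \sqrt{22690} - \left(-4 + \sqrt{20457}\right) = \sqrt{22690} - \left(-4 + 3 \sqrt{2273}\right) = \sqrt{22690} + \left(4 - 3 \sqrt{2273}\right) = 4 + \sqrt{22690} - 3 \sqrt{2273}$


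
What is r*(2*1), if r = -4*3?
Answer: -24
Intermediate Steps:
r = -12
r*(2*1) = -24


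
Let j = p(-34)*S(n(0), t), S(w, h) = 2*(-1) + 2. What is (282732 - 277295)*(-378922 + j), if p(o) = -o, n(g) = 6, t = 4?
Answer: -2060198914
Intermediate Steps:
S(w, h) = 0 (S(w, h) = -2 + 2 = 0)
j = 0 (j = -1*(-34)*0 = 34*0 = 0)
(282732 - 277295)*(-378922 + j) = (282732 - 277295)*(-378922 + 0) = 5437*(-378922) = -2060198914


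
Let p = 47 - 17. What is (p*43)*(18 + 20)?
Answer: 49020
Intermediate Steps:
p = 30
(p*43)*(18 + 20) = (30*43)*(18 + 20) = 1290*38 = 49020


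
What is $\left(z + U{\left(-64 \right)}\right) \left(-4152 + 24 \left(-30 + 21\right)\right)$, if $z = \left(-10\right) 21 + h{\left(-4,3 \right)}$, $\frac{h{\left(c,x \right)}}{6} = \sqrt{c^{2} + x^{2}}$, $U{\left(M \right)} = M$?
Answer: $1065792$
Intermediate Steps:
$h{\left(c,x \right)} = 6 \sqrt{c^{2} + x^{2}}$
$z = -180$ ($z = \left(-10\right) 21 + 6 \sqrt{\left(-4\right)^{2} + 3^{2}} = -210 + 6 \sqrt{16 + 9} = -210 + 6 \sqrt{25} = -210 + 6 \cdot 5 = -210 + 30 = -180$)
$\left(z + U{\left(-64 \right)}\right) \left(-4152 + 24 \left(-30 + 21\right)\right) = \left(-180 - 64\right) \left(-4152 + 24 \left(-30 + 21\right)\right) = - 244 \left(-4152 + 24 \left(-9\right)\right) = - 244 \left(-4152 - 216\right) = \left(-244\right) \left(-4368\right) = 1065792$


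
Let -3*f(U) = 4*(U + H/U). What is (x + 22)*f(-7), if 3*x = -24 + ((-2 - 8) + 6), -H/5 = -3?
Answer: 9728/63 ≈ 154.41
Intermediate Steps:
H = 15 (H = -5*(-3) = 15)
f(U) = -20/U - 4*U/3 (f(U) = -4*(U + 15/U)/3 = -(4*U + 60/U)/3 = -20/U - 4*U/3)
x = -28/3 (x = (-24 + ((-2 - 8) + 6))/3 = (-24 + (-10 + 6))/3 = (-24 - 4)/3 = (1/3)*(-28) = -28/3 ≈ -9.3333)
(x + 22)*f(-7) = (-28/3 + 22)*(-20/(-7) - 4/3*(-7)) = 38*(-20*(-1/7) + 28/3)/3 = 38*(20/7 + 28/3)/3 = (38/3)*(256/21) = 9728/63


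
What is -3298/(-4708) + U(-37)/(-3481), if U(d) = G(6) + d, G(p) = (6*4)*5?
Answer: 5544787/8194274 ≈ 0.67667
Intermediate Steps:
G(p) = 120 (G(p) = 24*5 = 120)
U(d) = 120 + d
-3298/(-4708) + U(-37)/(-3481) = -3298/(-4708) + (120 - 37)/(-3481) = -3298*(-1/4708) + 83*(-1/3481) = 1649/2354 - 83/3481 = 5544787/8194274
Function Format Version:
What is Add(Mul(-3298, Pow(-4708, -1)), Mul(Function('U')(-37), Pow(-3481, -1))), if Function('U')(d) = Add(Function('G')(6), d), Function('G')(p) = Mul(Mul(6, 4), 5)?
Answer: Rational(5544787, 8194274) ≈ 0.67667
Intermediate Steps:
Function('G')(p) = 120 (Function('G')(p) = Mul(24, 5) = 120)
Function('U')(d) = Add(120, d)
Add(Mul(-3298, Pow(-4708, -1)), Mul(Function('U')(-37), Pow(-3481, -1))) = Add(Mul(-3298, Pow(-4708, -1)), Mul(Add(120, -37), Pow(-3481, -1))) = Add(Mul(-3298, Rational(-1, 4708)), Mul(83, Rational(-1, 3481))) = Add(Rational(1649, 2354), Rational(-83, 3481)) = Rational(5544787, 8194274)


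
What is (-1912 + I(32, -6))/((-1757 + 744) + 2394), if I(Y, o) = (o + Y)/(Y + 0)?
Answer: -30579/22096 ≈ -1.3839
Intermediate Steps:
I(Y, o) = (Y + o)/Y
(-1912 + I(32, -6))/((-1757 + 744) + 2394) = (-1912 + (32 - 6)/32)/((-1757 + 744) + 2394) = (-1912 + (1/32)*26)/(-1013 + 2394) = (-1912 + 13/16)/1381 = -30579/16*1/1381 = -30579/22096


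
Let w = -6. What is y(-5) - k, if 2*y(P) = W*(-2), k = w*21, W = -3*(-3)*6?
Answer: 72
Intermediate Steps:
W = 54 (W = 9*6 = 54)
k = -126 (k = -6*21 = -126)
y(P) = -54 (y(P) = (54*(-2))/2 = (½)*(-108) = -54)
y(-5) - k = -54 - 1*(-126) = -54 + 126 = 72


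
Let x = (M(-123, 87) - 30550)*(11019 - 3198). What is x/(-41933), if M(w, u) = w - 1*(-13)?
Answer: 239791860/41933 ≈ 5718.5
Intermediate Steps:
M(w, u) = 13 + w (M(w, u) = w + 13 = 13 + w)
x = -239791860 (x = ((13 - 123) - 30550)*(11019 - 3198) = (-110 - 30550)*7821 = -30660*7821 = -239791860)
x/(-41933) = -239791860/(-41933) = -239791860*(-1/41933) = 239791860/41933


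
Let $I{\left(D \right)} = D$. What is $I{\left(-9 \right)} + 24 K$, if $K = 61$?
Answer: $1455$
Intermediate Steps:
$I{\left(-9 \right)} + 24 K = -9 + 24 \cdot 61 = -9 + 1464 = 1455$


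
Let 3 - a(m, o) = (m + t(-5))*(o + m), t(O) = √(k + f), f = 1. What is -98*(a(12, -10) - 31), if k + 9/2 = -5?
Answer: 5096 + 98*I*√34 ≈ 5096.0 + 571.43*I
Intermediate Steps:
k = -19/2 (k = -9/2 - 5 = -19/2 ≈ -9.5000)
t(O) = I*√34/2 (t(O) = √(-19/2 + 1) = √(-17/2) = I*√34/2)
a(m, o) = 3 - (m + o)*(m + I*√34/2) (a(m, o) = 3 - (m + I*√34/2)*(o + m) = 3 - (m + I*√34/2)*(m + o) = 3 - (m + o)*(m + I*√34/2))
-98*(a(12, -10) - 31) = -98*((3 - 1*12² - 1*12*(-10) - ½*I*12*√34 - ½*I*(-10)*√34) - 31) = -98*((3 - 1*144 + 120 - 6*I*√34 + 5*I*√34) - 31) = -98*((3 - 144 + 120 - 6*I*√34 + 5*I*√34) - 31) = -98*((-21 - I*√34) - 31) = -98*(-52 - I*√34) = 5096 + 98*I*√34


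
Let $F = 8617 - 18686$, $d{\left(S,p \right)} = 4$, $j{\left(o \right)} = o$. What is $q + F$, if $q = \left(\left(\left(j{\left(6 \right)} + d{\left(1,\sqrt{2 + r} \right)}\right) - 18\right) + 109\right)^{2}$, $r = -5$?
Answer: $132$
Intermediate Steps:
$F = -10069$ ($F = 8617 - 18686 = -10069$)
$q = 10201$ ($q = \left(\left(\left(6 + 4\right) - 18\right) + 109\right)^{2} = \left(\left(10 - 18\right) + 109\right)^{2} = \left(-8 + 109\right)^{2} = 101^{2} = 10201$)
$q + F = 10201 - 10069 = 132$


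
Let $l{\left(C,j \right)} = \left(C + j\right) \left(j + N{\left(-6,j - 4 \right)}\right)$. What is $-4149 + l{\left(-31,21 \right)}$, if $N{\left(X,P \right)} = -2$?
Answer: $-4339$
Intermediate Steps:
$l{\left(C,j \right)} = \left(-2 + j\right) \left(C + j\right)$ ($l{\left(C,j \right)} = \left(C + j\right) \left(j - 2\right) = \left(C + j\right) \left(-2 + j\right) = \left(-2 + j\right) \left(C + j\right)$)
$-4149 + l{\left(-31,21 \right)} = -4149 - \left(631 - 441\right) = -4149 + \left(441 + 62 - 42 - 651\right) = -4149 - 190 = -4339$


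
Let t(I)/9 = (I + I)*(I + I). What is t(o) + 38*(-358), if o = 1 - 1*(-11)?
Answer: -8420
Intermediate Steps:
o = 12 (o = 1 + 11 = 12)
t(I) = 36*I² (t(I) = 9*((I + I)*(I + I)) = 9*((2*I)*(2*I)) = 9*(4*I²) = 36*I²)
t(o) + 38*(-358) = 36*12² + 38*(-358) = 36*144 - 13604 = 5184 - 13604 = -8420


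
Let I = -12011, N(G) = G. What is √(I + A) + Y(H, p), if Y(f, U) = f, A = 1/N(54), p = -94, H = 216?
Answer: 216 + I*√3891558/18 ≈ 216.0 + 109.59*I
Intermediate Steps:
A = 1/54 ≈ 0.018519
√(I + A) + Y(H, p) = √(-12011 + 1/54) + 216 = √(-648593/54) + 216 = I*√3891558/18 + 216 = 216 + I*√3891558/18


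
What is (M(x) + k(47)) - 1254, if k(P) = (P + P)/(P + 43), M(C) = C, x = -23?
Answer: -57418/45 ≈ -1276.0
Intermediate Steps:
k(P) = 2*P/(43 + P) (k(P) = (2*P)/(43 + P) = 2*P/(43 + P))
(M(x) + k(47)) - 1254 = (-23 + 2*47/(43 + 47)) - 1254 = (-23 + 2*47/90) - 1254 = (-23 + 2*47*(1/90)) - 1254 = (-23 + 47/45) - 1254 = -988/45 - 1254 = -57418/45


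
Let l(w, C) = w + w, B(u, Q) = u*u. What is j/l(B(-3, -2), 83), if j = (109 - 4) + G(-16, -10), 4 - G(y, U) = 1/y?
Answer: 1745/288 ≈ 6.0590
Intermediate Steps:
B(u, Q) = u²
G(y, U) = 4 - 1/y
j = 1745/16 (j = (109 - 4) + (4 - 1/(-16)) = 105 + (4 - 1*(-1/16)) = 105 + (4 + 1/16) = 105 + 65/16 = 1745/16 ≈ 109.06)
l(w, C) = 2*w
j/l(B(-3, -2), 83) = 1745/(16*((2*(-3)²))) = 1745/(16*((2*9))) = (1745/16)/18 = (1745/16)*(1/18) = 1745/288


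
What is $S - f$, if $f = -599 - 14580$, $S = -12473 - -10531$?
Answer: $13237$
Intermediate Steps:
$S = -1942$ ($S = -12473 + 10531 = -1942$)
$f = -15179$
$S - f = -1942 - -15179 = -1942 + 15179 = 13237$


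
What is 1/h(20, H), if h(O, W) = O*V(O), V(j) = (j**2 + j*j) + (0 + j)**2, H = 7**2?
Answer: 1/24000 ≈ 4.1667e-5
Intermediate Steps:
H = 49
V(j) = 3*j**2 (V(j) = (j**2 + j**2) + j**2 = 2*j**2 + j**2 = 3*j**2)
h(O, W) = 3*O**3 (h(O, W) = O*(3*O**2) = 3*O**3)
1/h(20, H) = 1/(3*20**3) = 1/(3*8000) = 1/24000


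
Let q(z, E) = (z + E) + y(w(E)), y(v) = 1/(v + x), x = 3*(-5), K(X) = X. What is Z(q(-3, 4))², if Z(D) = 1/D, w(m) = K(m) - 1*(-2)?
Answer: 81/64 ≈ 1.2656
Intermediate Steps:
w(m) = 2 + m (w(m) = m - 1*(-2) = m + 2 = 2 + m)
x = -15
y(v) = 1/(-15 + v) (y(v) = 1/(v - 15) = 1/(-15 + v))
q(z, E) = E + z + 1/(-13 + E) (q(z, E) = (z + E) + 1/(-15 + (2 + E)) = (E + z) + 1/(-13 + E) = E + z + 1/(-13 + E))
Z(q(-3, 4))² = (1/((1 + (-13 + 4)*(4 - 3))/(-13 + 4)))² = (1/((1 - 9*1)/(-9)))² = (1/(-(1 - 9)/9))² = (1/(-⅑*(-8)))² = (1/(8/9))² = (9/8)² = 81/64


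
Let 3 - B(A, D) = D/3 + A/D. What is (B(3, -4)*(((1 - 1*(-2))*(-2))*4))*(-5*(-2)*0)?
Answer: 0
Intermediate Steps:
B(A, D) = 3 - D/3 - A/D (B(A, D) = 3 - (D/3 + A/D) = 3 + (-D/3 - A/D) = 3 - D/3 - A/D)
(B(3, -4)*(((1 - 1*(-2))*(-2))*4))*(-5*(-2)*0) = ((3 - ⅓*(-4) - 1*3/(-4))*(((1 - 1*(-2))*(-2))*4))*(-5*(-2)*0) = ((3 + 4/3 - 1*3*(-¼))*(((1 + 2)*(-2))*4))*(10*0) = ((3 + 4/3 + ¾)*((3*(-2))*4))*0 = (61*(-6*4)/12)*0 = ((61/12)*(-24))*0 = -122*0 = 0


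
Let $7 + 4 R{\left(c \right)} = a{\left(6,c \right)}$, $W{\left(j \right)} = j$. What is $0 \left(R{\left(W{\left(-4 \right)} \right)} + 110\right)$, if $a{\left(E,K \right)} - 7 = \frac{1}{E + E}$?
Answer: $0$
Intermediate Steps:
$a{\left(E,K \right)} = 7 + \frac{1}{2 E}$ ($a{\left(E,K \right)} = 7 + \frac{1}{E + E} = 7 + \frac{1}{2 E}$)
$R{\left(c \right)} = \frac{1}{48}$ ($R{\left(c \right)} = - \frac{7}{4} + \frac{7 + \frac{1}{2 \cdot 6}}{4} = - \frac{7}{4} + \frac{7 + \frac{1}{2} \cdot \frac{1}{6}}{4} = - \frac{7}{4} + \frac{7 + \frac{1}{12}}{4} = - \frac{7}{4} + \frac{1}{4} \cdot \frac{85}{12} = - \frac{7}{4} + \frac{85}{48} = \frac{1}{48}$)
$0 \left(R{\left(W{\left(-4 \right)} \right)} + 110\right) = 0 \left(\frac{1}{48} + 110\right) = 0 \cdot \frac{5281}{48} = 0$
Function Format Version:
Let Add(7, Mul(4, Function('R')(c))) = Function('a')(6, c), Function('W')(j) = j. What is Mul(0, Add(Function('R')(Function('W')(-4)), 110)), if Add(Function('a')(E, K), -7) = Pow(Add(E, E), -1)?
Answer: 0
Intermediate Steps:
Function('a')(E, K) = Add(7, Mul(Rational(1, 2), Pow(E, -1))) (Function('a')(E, K) = Add(7, Pow(Add(E, E), -1)) = Add(7, Pow(Mul(2, E), -1)) = Add(7, Mul(Rational(1, 2), Pow(E, -1))))
Function('R')(c) = Rational(1, 48) (Function('R')(c) = Add(Rational(-7, 4), Mul(Rational(1, 4), Add(7, Mul(Rational(1, 2), Pow(6, -1))))) = Add(Rational(-7, 4), Mul(Rational(1, 4), Add(7, Mul(Rational(1, 2), Rational(1, 6))))) = Add(Rational(-7, 4), Mul(Rational(1, 4), Add(7, Rational(1, 12)))) = Add(Rational(-7, 4), Mul(Rational(1, 4), Rational(85, 12))) = Add(Rational(-7, 4), Rational(85, 48)) = Rational(1, 48))
Mul(0, Add(Function('R')(Function('W')(-4)), 110)) = Mul(0, Add(Rational(1, 48), 110)) = Mul(0, Rational(5281, 48)) = 0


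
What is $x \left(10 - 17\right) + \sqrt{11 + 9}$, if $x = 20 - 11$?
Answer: $-63 + 2 \sqrt{5} \approx -58.528$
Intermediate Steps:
$x = 9$
$x \left(10 - 17\right) + \sqrt{11 + 9} = 9 \left(10 - 17\right) + \sqrt{11 + 9} = 9 \left(10 - 17\right) + \sqrt{20} = 9 \left(-7\right) + 2 \sqrt{5} = -63 + 2 \sqrt{5}$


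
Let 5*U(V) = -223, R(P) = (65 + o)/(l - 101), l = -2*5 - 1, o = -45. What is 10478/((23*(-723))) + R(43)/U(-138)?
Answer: -65008907/103831476 ≈ -0.62610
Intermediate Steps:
l = -11 (l = -10 - 1 = -11)
R(P) = -5/28 (R(P) = (65 - 45)/(-11 - 101) = 20/(-112) = 20*(-1/112) = -5/28)
U(V) = -223/5 (U(V) = (1/5)*(-223) = -223/5)
10478/((23*(-723))) + R(43)/U(-138) = 10478/((23*(-723))) - 5/(28*(-223/5)) = 10478/(-16629) - 5/28*(-5/223) = 10478*(-1/16629) + 25/6244 = -10478/16629 + 25/6244 = -65008907/103831476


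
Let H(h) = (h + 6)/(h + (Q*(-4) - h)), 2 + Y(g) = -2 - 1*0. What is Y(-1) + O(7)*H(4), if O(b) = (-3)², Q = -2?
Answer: 29/4 ≈ 7.2500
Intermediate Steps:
Y(g) = -4 (Y(g) = -2 + (-2 - 1*0) = -2 + (-2 + 0) = -2 - 2 = -4)
O(b) = 9
H(h) = ¾ + h/8 (H(h) = (h + 6)/(h + (-2*(-4) - h)) = (6 + h)/(h + (8 - h)) = (6 + h)/8 = (6 + h)*(⅛) = ¾ + h/8)
Y(-1) + O(7)*H(4) = -4 + 9*(¾ + (⅛)*4) = -4 + 9*(¾ + ½) = -4 + 9*(5/4) = -4 + 45/4 = 29/4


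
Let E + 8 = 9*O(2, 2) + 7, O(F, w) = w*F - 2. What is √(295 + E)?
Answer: 2*√78 ≈ 17.664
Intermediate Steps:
O(F, w) = -2 + F*w (O(F, w) = F*w - 2 = -2 + F*w)
E = 17 (E = -8 + (9*(-2 + 2*2) + 7) = -8 + (9*(-2 + 4) + 7) = -8 + (9*2 + 7) = -8 + (18 + 7) = -8 + 25 = 17)
√(295 + E) = √(295 + 17) = √312 = 2*√78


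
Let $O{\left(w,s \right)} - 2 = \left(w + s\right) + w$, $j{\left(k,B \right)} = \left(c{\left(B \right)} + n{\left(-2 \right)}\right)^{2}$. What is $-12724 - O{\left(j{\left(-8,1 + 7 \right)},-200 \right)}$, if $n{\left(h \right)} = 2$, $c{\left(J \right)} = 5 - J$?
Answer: $-12528$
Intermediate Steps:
$j{\left(k,B \right)} = \left(7 - B\right)^{2}$ ($j{\left(k,B \right)} = \left(\left(5 - B\right) + 2\right)^{2} = \left(7 - B\right)^{2}$)
$O{\left(w,s \right)} = 2 + s + 2 w$ ($O{\left(w,s \right)} = 2 + \left(\left(w + s\right) + w\right) = 2 + \left(\left(s + w\right) + w\right) = 2 + \left(s + 2 w\right) = 2 + s + 2 w$)
$-12724 - O{\left(j{\left(-8,1 + 7 \right)},-200 \right)} = -12724 - \left(2 - 200 + 2 \left(-7 + \left(1 + 7\right)\right)^{2}\right) = -12724 - \left(2 - 200 + 2 \left(-7 + 8\right)^{2}\right) = -12724 - \left(2 - 200 + 2 \cdot 1^{2}\right) = -12724 - \left(2 - 200 + 2 \cdot 1\right) = -12724 - \left(2 - 200 + 2\right) = -12724 - -196 = -12724 + 196 = -12528$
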